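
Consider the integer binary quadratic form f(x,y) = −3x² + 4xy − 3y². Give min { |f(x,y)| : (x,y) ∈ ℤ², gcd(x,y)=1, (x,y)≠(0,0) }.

translate: b→2 (≡-4 mod 6), so (3,-4,3)→(3,2,2)
flip: (3,2,2)→(2,-2,3)
translate: b→2 (≡-2 mod 4), so (2,-2,3)→(2,2,3)
reduced (well bottom): (2,2,3) with a≤c, −a<b≤a
well minimum |f| = |-2| = 2 (negative-definite)

2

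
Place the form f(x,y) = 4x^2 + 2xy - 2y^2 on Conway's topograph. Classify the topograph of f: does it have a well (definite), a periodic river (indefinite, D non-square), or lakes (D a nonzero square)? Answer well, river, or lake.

D = b²−4ac = 2² − 4·4·(-2) = 36
D = 6² is a perfect square ⇒ form factors over ℤ ⇒ lakes

lake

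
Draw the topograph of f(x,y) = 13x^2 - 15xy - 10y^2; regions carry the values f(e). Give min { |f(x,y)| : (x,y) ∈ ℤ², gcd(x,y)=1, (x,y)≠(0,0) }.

descent: ρ → (-10,15,13)  [lands on river]
river: ρ → (13,11,-12)
river: ρ → (-12,13,12)
river: ρ → (12,11,-13)
river: ρ → (-13,15,10)
river: ρ → (10,25,-3)
river: ρ → (-3,23,18)
river: ρ → (18,13,-8)
river: ρ → (-8,19,12)
river: ρ → (12,5,-15)
river: ρ → (-15,25,2)
river: ρ → (2,27,-2)
river: ρ → (-2,25,15)
river: ρ → (15,5,-12)
river: ρ → (-12,19,8)
river: ρ → (8,13,-18)
river: ρ → (-18,23,3)
river: ρ → (3,25,-10)
closes: descent 1, river 18
min |a| on river = 2

2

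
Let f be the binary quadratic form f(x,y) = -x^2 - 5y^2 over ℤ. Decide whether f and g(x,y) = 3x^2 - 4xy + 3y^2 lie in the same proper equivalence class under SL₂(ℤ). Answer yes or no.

D₁ = -20, D₂ = -20
f is negative-definite; reduce −f:
−f: reduced (well bottom): (1,0,5) with a≤c, −a<b≤a
flip sign back: reduced form of f is (-1,0,-5)
g: translate: b→2 (≡-4 mod 6), so (3,-4,3)→(3,2,2)
g: flip: (3,2,2)→(2,-2,3)
g: translate: b→2 (≡-2 mod 4), so (2,-2,3)→(2,2,3)
g: reduced (well bottom): (2,2,3) with a≤c, −a<b≤a
reduced forms (-1, 0, -5) vs (2, 2, 3) ⇒ inequivalent

no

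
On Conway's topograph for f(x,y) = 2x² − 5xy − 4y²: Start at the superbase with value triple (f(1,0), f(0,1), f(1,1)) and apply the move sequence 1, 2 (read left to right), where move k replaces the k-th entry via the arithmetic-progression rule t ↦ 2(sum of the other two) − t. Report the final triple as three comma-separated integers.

start (2,-4,-7) = (f(1,0),f(0,1),f(1,1))
replace slot 1: 2·((-4)+(-7)) − 2 = -24 → (-24,-4,-7)
replace slot 2: 2·((-24)+(-7)) − (-4) = -58 → (-24,-58,-7)

-24,-58,-7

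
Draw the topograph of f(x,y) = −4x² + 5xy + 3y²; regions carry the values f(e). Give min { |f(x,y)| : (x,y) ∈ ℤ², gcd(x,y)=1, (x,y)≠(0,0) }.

river: ρ → (3,7,-2)
river: ρ → (-2,5,6)
river: ρ → (6,7,-1)
river: ρ → (-1,7,6)
river: ρ → (6,5,-2)
river: ρ → (-2,7,3)
river: ρ → (3,5,-4)
river: ρ → (-4,3,4)
river: ρ → (4,5,-3)
river: ρ → (-3,7,2)
river: ρ → (2,5,-6)
river: ρ → (-6,7,1)
river: ρ → (1,7,-6)
river: ρ → (-6,5,2)
river: ρ → (2,7,-3)
river: ρ → (-3,5,4)
river: ρ → (4,3,-4)
river: ρ → (-4,5,3)
closes: descent 0, river 18
min |a| on river = 1

1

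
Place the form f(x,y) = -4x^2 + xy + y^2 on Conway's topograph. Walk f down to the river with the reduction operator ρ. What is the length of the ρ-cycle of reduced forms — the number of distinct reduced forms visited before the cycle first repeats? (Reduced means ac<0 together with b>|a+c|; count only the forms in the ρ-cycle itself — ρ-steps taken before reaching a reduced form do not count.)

D = 17, ⌊√D⌋ = 4
descent: ρ → (1,3,-2)  [lands on river]
river: ρ → (-2,1,2)
river: ρ → (2,3,-1)
river: ρ → (-1,3,2)
river: ρ → (2,1,-2)
river: ρ → (-2,3,1)
ρ-cycle length = 6 (tail of 1 descent step not counted)

6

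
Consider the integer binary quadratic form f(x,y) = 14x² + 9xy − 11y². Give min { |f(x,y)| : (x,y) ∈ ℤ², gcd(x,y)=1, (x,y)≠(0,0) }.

river: ρ → (-11,13,12)
river: ρ → (12,11,-12)
river: ρ → (-12,13,11)
river: ρ → (11,9,-14)
river: ρ → (-14,19,6)
river: ρ → (6,17,-17)
river: ρ → (-17,17,6)
river: ρ → (6,19,-14)
river: ρ → (-14,9,11)
river: ρ → (11,13,-12)
river: ρ → (-12,11,12)
river: ρ → (12,13,-11)
river: ρ → (-11,9,14)
river: ρ → (14,19,-6)
river: ρ → (-6,17,17)
river: ρ → (17,17,-6)
river: ρ → (-6,19,14)
river: ρ → (14,9,-11)
closes: descent 0, river 18
min |a| on river = 6

6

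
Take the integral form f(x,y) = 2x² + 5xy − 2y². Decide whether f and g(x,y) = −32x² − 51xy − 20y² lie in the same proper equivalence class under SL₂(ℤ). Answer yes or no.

D₁ = 41, D₂ = 41
river cycle of f (length 10): (-2, 3, 4), (4, 5, -1), (-1, 5, 4), (4, 3, -2), (-2, 5, 2), (2, 3, -4), (-4, 5, 1), (1, 5, -4), (-4, 3, 2), (2, 5, -2)
river cycle of g (length 10): (-1, 5, 4), (4, 3, -2), (-2, 5, 2), (2, 3, -4), (-4, 5, 1), (1, 5, -4), (-4, 3, 2), (2, 5, -2), (-2, 3, 4), (4, 5, -1)
cycles coincide ⇒ equivalent

yes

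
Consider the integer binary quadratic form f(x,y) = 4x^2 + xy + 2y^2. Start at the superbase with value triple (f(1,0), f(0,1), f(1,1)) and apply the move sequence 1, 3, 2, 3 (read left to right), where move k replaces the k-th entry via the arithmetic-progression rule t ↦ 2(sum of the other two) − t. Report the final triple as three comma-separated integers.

start (4,2,7) = (f(1,0),f(0,1),f(1,1))
replace slot 1: 2·(2+7) − 4 = 14 → (14,2,7)
replace slot 3: 2·(14+2) − 7 = 25 → (14,2,25)
replace slot 2: 2·(14+25) − 2 = 76 → (14,76,25)
replace slot 3: 2·(14+76) − 25 = 155 → (14,76,155)

14,76,155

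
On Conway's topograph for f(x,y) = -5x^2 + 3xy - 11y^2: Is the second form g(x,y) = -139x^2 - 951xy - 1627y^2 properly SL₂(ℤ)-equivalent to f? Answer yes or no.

D₁ = -211, D₂ = -211
f is negative-definite; reduce −f:
−f: reduced (well bottom): (5,-3,11) with a≤c, −a<b≤a
flip sign back: reduced form of f is (-5,3,-11)
g is negative-definite; reduce −g:
−g: translate: b→117 (≡951 mod 278), so (139,951,1627)→(139,117,25)
−g: flip: (139,117,25)→(25,-117,139)
−g: translate: b→-17 (≡-117 mod 50), so (25,-117,139)→(25,-17,5)
−g: flip: (25,-17,5)→(5,17,25)
−g: translate: b→-3 (≡17 mod 10), so (5,17,25)→(5,-3,11)
−g: reduced (well bottom): (5,-3,11) with a≤c, −a<b≤a
flip sign back: reduced form of g is (-5,3,-11)
reduced forms (-5, 3, -11) vs (-5, 3, -11) ⇒ equivalent

yes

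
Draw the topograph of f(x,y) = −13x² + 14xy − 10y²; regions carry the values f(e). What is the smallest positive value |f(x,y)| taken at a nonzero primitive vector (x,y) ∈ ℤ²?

translate: b→12 (≡-14 mod 26), so (13,-14,10)→(13,12,9)
flip: (13,12,9)→(9,-12,13)
translate: b→6 (≡-12 mod 18), so (9,-12,13)→(9,6,10)
reduced (well bottom): (9,6,10) with a≤c, −a<b≤a
well minimum |f| = |-9| = 9 (negative-definite)

9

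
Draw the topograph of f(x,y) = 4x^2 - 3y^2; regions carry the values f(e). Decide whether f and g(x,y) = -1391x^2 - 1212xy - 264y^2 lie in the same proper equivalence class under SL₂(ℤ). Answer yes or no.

D₁ = 48, D₂ = 48
river cycle of f (length 2): (-3, 6, 1), (1, 6, -3)
river cycle of g (length 2): (-3, 6, 1), (1, 6, -3)
cycles coincide ⇒ equivalent

yes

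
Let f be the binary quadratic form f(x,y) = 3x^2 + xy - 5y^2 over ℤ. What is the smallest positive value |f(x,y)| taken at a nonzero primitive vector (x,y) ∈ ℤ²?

descent: ρ → (-5,-1,3)
descent: ρ → (3,7,-1)  [lands on river]
river: ρ → (-1,7,3)
river: ρ → (3,5,-3)
river: ρ → (-3,7,1)
river: ρ → (1,7,-3)
river: ρ → (-3,5,3)
closes: descent 2, river 6
min |a| on river = 1

1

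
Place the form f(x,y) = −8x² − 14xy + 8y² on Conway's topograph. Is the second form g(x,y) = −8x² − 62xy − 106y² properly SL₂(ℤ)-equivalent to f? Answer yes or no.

D₁ = 452, D₂ = 452
river cycle of f (length 14): (8, 14, -8), (-8, 18, 4), (4, 14, -16), (-16, 18, 2), (2, 18, -16), (-16, 14, 4), (4, 18, -8), (-8, 14, 8), (8, 18, -4), (-4, 14, 16), … (4 more)
river cycle of g (length 14): (-8, 18, 4), (4, 14, -16), (-16, 18, 2), (2, 18, -16), (-16, 14, 4), (4, 18, -8), (-8, 14, 8), (8, 18, -4), (-4, 14, 16), (16, 18, -2), … (4 more)
cycles coincide ⇒ equivalent

yes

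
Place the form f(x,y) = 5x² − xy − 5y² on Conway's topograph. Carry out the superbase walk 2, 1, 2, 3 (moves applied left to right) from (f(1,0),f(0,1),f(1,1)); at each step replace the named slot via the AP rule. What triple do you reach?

start (5,-5,-1) = (f(1,0),f(0,1),f(1,1))
replace slot 2: 2·(5+(-1)) − (-5) = 13 → (5,13,-1)
replace slot 1: 2·(13+(-1)) − 5 = 19 → (19,13,-1)
replace slot 2: 2·(19+(-1)) − 13 = 23 → (19,23,-1)
replace slot 3: 2·(19+23) − (-1) = 85 → (19,23,85)

19,23,85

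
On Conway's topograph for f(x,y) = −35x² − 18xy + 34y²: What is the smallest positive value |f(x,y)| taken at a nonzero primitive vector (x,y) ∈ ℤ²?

descent: ρ → (34,18,-35)  [lands on river]
river: ρ → (-35,52,17)
river: ρ → (17,50,-38)
river: ρ → (-38,26,29)
river: ρ → (29,32,-35)
river: ρ → (-35,38,26)
river: ρ → (26,66,-7)
river: ρ → (-7,60,53)
river: ρ → (53,46,-14)
river: ρ → (-14,66,13)
river: ρ → (13,64,-19)
river: ρ → (-19,50,34)
closes: descent 1, river 12
min |a| on river = 7

7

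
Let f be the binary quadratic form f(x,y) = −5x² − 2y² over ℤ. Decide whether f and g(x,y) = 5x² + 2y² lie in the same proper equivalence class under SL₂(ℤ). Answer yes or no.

D₁ = -40, D₂ = -40
f is negative-definite; reduce −f:
−f: flip: (5,0,2)→(2,0,5)
−f: reduced (well bottom): (2,0,5) with a≤c, −a<b≤a
flip sign back: reduced form of f is (-2,0,-5)
g: flip: (5,0,2)→(2,0,5)
g: reduced (well bottom): (2,0,5) with a≤c, −a<b≤a
reduced forms (-2, 0, -5) vs (2, 0, 5) ⇒ inequivalent

no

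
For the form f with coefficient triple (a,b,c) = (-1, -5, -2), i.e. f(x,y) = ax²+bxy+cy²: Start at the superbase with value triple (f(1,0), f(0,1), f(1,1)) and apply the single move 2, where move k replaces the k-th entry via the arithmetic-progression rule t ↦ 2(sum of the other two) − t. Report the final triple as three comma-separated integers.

start (-1,-2,-8) = (f(1,0),f(0,1),f(1,1))
replace slot 2: 2·((-1)+(-8)) − (-2) = -16 → (-1,-16,-8)

-1,-16,-8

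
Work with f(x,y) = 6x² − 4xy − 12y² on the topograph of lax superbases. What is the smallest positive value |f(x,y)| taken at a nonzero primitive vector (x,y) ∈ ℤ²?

descent: ρ → (-12,4,6)
descent: ρ → (6,8,-10)  [lands on river]
river: ρ → (-10,12,4)
river: ρ → (4,12,-10)
river: ρ → (-10,8,6)
river: ρ → (6,16,-2)
river: ρ → (-2,16,6)
closes: descent 2, river 6
min |a| on river = 2

2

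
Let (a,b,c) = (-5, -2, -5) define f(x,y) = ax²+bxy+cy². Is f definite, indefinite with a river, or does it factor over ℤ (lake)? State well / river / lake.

D = b²−4ac = (-2)² − 4·(-5)·(-5) = -96
D < 0 ⇒ definite ⇒ every region one sign ⇒ single well

well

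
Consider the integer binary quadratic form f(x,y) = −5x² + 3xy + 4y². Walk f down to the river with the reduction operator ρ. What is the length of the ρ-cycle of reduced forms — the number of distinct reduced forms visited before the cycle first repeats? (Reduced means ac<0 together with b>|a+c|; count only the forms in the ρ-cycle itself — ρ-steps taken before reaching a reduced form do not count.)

D = 89, ⌊√D⌋ = 9
river: ρ → (4,5,-4)
river: ρ → (-4,3,5)
river: ρ → (5,7,-2)
river: ρ → (-2,9,1)
river: ρ → (1,9,-2)
river: ρ → (-2,7,5)
river: ρ → (5,3,-4)
river: ρ → (-4,5,4)
river: ρ → (4,3,-5)
river: ρ → (-5,7,2)
river: ρ → (2,9,-1)
river: ρ → (-1,9,2)
river: ρ → (2,7,-5)
river: ρ → (-5,3,4)
ρ-cycle length = 14 (tail of 0 descent steps not counted)

14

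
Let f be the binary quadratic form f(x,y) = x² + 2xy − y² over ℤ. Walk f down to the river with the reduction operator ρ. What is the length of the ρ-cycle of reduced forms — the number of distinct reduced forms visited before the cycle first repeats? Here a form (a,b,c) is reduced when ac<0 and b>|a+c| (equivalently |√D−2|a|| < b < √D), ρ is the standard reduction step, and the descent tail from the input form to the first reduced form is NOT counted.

D = 8, ⌊√D⌋ = 2
river: ρ → (-1,2,1)
river: ρ → (1,2,-1)
ρ-cycle length = 2 (tail of 0 descent steps not counted)

2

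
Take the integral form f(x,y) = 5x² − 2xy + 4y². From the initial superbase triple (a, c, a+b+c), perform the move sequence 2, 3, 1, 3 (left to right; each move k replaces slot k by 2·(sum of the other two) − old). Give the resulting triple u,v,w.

start (5,4,7) = (f(1,0),f(0,1),f(1,1))
replace slot 2: 2·(5+7) − 4 = 20 → (5,20,7)
replace slot 3: 2·(5+20) − 7 = 43 → (5,20,43)
replace slot 1: 2·(20+43) − 5 = 121 → (121,20,43)
replace slot 3: 2·(121+20) − 43 = 239 → (121,20,239)

121,20,239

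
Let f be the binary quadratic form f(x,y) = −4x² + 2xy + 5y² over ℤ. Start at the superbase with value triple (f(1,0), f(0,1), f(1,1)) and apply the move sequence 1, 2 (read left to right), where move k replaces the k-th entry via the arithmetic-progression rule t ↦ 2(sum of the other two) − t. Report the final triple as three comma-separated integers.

start (-4,5,3) = (f(1,0),f(0,1),f(1,1))
replace slot 1: 2·(5+3) − (-4) = 20 → (20,5,3)
replace slot 2: 2·(20+3) − 5 = 41 → (20,41,3)

20,41,3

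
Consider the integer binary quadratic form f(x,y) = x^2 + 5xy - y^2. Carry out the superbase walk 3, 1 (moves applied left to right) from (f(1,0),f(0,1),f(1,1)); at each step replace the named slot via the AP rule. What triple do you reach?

start (1,-1,5) = (f(1,0),f(0,1),f(1,1))
replace slot 3: 2·(1+(-1)) − 5 = -5 → (1,-1,-5)
replace slot 1: 2·((-1)+(-5)) − 1 = -13 → (-13,-1,-5)

-13,-1,-5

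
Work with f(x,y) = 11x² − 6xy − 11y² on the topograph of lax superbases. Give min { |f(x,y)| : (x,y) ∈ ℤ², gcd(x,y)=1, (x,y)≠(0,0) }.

descent: ρ → (-11,6,11)  [lands on river]
river: ρ → (11,16,-6)
river: ρ → (-6,20,5)
river: ρ → (5,20,-6)
river: ρ → (-6,16,11)
river: ρ → (11,6,-11)
river: ρ → (-11,16,6)
river: ρ → (6,20,-5)
river: ρ → (-5,20,6)
river: ρ → (6,16,-11)
closes: descent 1, river 10
min |a| on river = 5

5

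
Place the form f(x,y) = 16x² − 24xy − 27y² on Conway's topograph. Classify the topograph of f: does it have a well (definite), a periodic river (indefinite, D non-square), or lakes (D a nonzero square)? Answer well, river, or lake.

D = b²−4ac = (-24)² − 4·16·(-27) = 2304
D = 48² is a perfect square ⇒ form factors over ℤ ⇒ lakes

lake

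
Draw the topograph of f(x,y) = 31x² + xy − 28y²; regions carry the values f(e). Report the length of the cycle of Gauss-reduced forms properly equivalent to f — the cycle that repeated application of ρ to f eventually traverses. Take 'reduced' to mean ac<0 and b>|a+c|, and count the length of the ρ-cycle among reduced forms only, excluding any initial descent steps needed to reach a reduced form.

D = 3473, ⌊√D⌋ = 58
descent: ρ → (-28,55,4)  [lands on river]
river: ρ → (4,57,-14)
river: ρ → (-14,55,8)
river: ρ → (8,57,-7)
river: ρ → (-7,55,16)
river: ρ → (16,41,-28)
river: ρ → (-28,15,29)
river: ρ → (29,43,-14)
river: ρ → (-14,41,32)
river: ρ → (32,23,-23)
river: ρ → (-23,23,32)
river: ρ → (32,41,-14)
river: ρ → (-14,43,29)
river: ρ → (29,15,-28)
river: ρ → (-28,41,16)
river: ρ → (16,55,-7)
river: ρ → (-7,57,8)
river: ρ → (8,55,-14)
river: ρ → (-14,57,4)
river: ρ → (4,55,-28)
river: ρ → (-28,57,2)
river: ρ → (2,55,-56)
river: ρ → (-56,57,1)
river: ρ → (1,57,-56)
river: ρ → (-56,55,2)
river: ρ → (2,57,-28)
ρ-cycle length = 26 (tail of 1 descent step not counted)

26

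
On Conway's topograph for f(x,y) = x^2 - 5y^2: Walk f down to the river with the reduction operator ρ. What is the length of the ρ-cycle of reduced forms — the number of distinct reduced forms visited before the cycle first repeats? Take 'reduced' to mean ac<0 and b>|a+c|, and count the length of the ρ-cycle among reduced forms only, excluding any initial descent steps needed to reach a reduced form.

D = 20, ⌊√D⌋ = 4
descent: ρ → (-5,0,1)
descent: ρ → (1,4,-1)  [lands on river]
river: ρ → (-1,4,1)
ρ-cycle length = 2 (tail of 2 descent steps not counted)

2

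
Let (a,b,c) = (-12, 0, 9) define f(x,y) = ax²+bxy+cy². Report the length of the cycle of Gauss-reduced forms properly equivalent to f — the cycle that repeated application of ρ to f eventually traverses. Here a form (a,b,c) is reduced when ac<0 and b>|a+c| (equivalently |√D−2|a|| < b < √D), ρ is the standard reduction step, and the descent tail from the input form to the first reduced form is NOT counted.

D = 432, ⌊√D⌋ = 20
descent: ρ → (9,18,-3)  [lands on river]
river: ρ → (-3,18,9)
ρ-cycle length = 2 (tail of 1 descent step not counted)

2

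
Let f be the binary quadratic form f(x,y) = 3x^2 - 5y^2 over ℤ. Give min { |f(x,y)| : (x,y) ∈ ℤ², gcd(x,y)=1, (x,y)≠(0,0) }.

descent: ρ → (-5,0,3)
descent: ρ → (3,6,-2)  [lands on river]
river: ρ → (-2,6,3)
closes: descent 2, river 2
min |a| on river = 2

2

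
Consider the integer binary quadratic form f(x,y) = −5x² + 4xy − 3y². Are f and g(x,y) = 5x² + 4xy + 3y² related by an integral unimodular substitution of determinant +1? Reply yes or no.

D₁ = -44, D₂ = -44
f is negative-definite; reduce −f:
−f: flip: (5,-4,3)→(3,4,5)
−f: translate: b→-2 (≡4 mod 6), so (3,4,5)→(3,-2,4)
−f: reduced (well bottom): (3,-2,4) with a≤c, −a<b≤a
flip sign back: reduced form of f is (-3,2,-4)
g: flip: (5,4,3)→(3,-4,5)
g: translate: b→2 (≡-4 mod 6), so (3,-4,5)→(3,2,4)
g: reduced (well bottom): (3,2,4) with a≤c, −a<b≤a
reduced forms (-3, 2, -4) vs (3, 2, 4) ⇒ inequivalent

no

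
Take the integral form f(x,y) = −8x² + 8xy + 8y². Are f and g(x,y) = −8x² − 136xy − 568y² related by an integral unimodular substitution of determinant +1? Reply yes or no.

D₁ = 320, D₂ = 320
river cycle of f (length 2): (8, 8, -8), (-8, 8, 8)
river cycle of g (length 2): (-8, 8, 8), (8, 8, -8)
cycles coincide ⇒ equivalent

yes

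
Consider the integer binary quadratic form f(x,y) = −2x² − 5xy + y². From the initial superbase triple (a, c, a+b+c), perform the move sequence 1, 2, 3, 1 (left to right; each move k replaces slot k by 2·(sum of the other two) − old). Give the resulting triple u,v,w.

start (-2,1,-6) = (f(1,0),f(0,1),f(1,1))
replace slot 1: 2·(1+(-6)) − (-2) = -8 → (-8,1,-6)
replace slot 2: 2·((-8)+(-6)) − 1 = -29 → (-8,-29,-6)
replace slot 3: 2·((-8)+(-29)) − (-6) = -68 → (-8,-29,-68)
replace slot 1: 2·((-29)+(-68)) − (-8) = -186 → (-186,-29,-68)

-186,-29,-68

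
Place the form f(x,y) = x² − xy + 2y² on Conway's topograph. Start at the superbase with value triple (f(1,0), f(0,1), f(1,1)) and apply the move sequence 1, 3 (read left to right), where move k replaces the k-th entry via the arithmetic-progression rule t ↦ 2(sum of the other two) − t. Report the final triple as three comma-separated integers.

start (1,2,2) = (f(1,0),f(0,1),f(1,1))
replace slot 1: 2·(2+2) − 1 = 7 → (7,2,2)
replace slot 3: 2·(7+2) − 2 = 16 → (7,2,16)

7,2,16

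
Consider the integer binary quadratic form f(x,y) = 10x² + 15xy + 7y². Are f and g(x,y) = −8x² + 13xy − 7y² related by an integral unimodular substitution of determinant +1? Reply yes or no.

D₁ = -55, D₂ = -55
f: translate: b→-5 (≡15 mod 20), so (10,15,7)→(10,-5,2)
f: flip: (10,-5,2)→(2,5,10)
f: translate: b→1 (≡5 mod 4), so (2,5,10)→(2,1,7)
f: reduced (well bottom): (2,1,7) with a≤c, −a<b≤a
g is negative-definite; reduce −g:
−g: translate: b→3 (≡-13 mod 16), so (8,-13,7)→(8,3,2)
−g: flip: (8,3,2)→(2,-3,8)
−g: translate: b→1 (≡-3 mod 4), so (2,-3,8)→(2,1,7)
−g: reduced (well bottom): (2,1,7) with a≤c, −a<b≤a
flip sign back: reduced form of g is (-2,-1,-7)
reduced forms (2, 1, 7) vs (-2, -1, -7) ⇒ inequivalent

no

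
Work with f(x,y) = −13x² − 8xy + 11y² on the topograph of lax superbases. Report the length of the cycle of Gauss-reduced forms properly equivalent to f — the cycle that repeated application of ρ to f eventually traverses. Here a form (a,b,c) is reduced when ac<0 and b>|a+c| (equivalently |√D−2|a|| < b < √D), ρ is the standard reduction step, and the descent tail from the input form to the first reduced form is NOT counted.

D = 636, ⌊√D⌋ = 25
descent: ρ → (11,8,-13)  [lands on river]
river: ρ → (-13,18,6)
river: ρ → (6,18,-13)
river: ρ → (-13,8,11)
river: ρ → (11,14,-10)
river: ρ → (-10,6,15)
river: ρ → (15,24,-1)
river: ρ → (-1,24,15)
river: ρ → (15,6,-10)
river: ρ → (-10,14,11)
ρ-cycle length = 10 (tail of 1 descent step not counted)

10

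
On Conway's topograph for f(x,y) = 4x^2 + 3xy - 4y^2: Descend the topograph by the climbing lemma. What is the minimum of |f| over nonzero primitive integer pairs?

river: ρ → (-4,5,3)
river: ρ → (3,7,-2)
river: ρ → (-2,5,6)
river: ρ → (6,7,-1)
river: ρ → (-1,7,6)
river: ρ → (6,5,-2)
river: ρ → (-2,7,3)
river: ρ → (3,5,-4)
river: ρ → (-4,3,4)
river: ρ → (4,5,-3)
river: ρ → (-3,7,2)
river: ρ → (2,5,-6)
river: ρ → (-6,7,1)
river: ρ → (1,7,-6)
river: ρ → (-6,5,2)
river: ρ → (2,7,-3)
river: ρ → (-3,5,4)
river: ρ → (4,3,-4)
closes: descent 0, river 18
min |a| on river = 1

1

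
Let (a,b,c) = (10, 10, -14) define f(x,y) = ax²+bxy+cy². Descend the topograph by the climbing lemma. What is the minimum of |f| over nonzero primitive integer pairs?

river: ρ → (-14,18,6)
river: ρ → (6,18,-14)
river: ρ → (-14,10,10)
river: ρ → (10,10,-14)
closes: descent 0, river 4
min |a| on river = 6

6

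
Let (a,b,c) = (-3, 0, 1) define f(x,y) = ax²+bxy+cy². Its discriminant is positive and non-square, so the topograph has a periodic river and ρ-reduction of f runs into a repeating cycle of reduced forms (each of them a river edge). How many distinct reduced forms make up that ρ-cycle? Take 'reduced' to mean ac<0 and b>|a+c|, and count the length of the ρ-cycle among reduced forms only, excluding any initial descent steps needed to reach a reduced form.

D = 12, ⌊√D⌋ = 3
descent: ρ → (1,2,-2)  [lands on river]
river: ρ → (-2,2,1)
ρ-cycle length = 2 (tail of 1 descent step not counted)

2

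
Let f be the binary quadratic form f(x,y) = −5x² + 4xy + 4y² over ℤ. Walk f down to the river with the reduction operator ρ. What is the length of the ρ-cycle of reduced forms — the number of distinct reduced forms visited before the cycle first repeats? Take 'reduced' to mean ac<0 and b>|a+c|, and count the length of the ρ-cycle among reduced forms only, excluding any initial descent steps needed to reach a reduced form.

D = 96, ⌊√D⌋ = 9
river: ρ → (4,4,-5)
river: ρ → (-5,6,3)
river: ρ → (3,6,-5)
river: ρ → (-5,4,4)
ρ-cycle length = 4 (tail of 0 descent steps not counted)

4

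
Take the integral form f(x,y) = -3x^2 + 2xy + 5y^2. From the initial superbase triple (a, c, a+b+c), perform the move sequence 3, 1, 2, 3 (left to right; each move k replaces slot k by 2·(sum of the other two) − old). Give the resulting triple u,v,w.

start (-3,5,4) = (f(1,0),f(0,1),f(1,1))
replace slot 3: 2·((-3)+5) − 4 = 0 → (-3,5,0)
replace slot 1: 2·(5+0) − (-3) = 13 → (13,5,0)
replace slot 2: 2·(13+0) − 5 = 21 → (13,21,0)
replace slot 3: 2·(13+21) − 0 = 68 → (13,21,68)

13,21,68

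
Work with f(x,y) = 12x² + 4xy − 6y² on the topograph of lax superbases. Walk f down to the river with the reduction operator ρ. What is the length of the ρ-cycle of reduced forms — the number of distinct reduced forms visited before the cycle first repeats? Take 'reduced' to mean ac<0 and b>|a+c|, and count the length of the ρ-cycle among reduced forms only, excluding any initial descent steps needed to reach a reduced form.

D = 304, ⌊√D⌋ = 17
descent: ρ → (-6,8,10)  [lands on river]
river: ρ → (10,12,-4)
river: ρ → (-4,12,10)
river: ρ → (10,8,-6)
river: ρ → (-6,16,2)
river: ρ → (2,16,-6)
ρ-cycle length = 6 (tail of 1 descent step not counted)

6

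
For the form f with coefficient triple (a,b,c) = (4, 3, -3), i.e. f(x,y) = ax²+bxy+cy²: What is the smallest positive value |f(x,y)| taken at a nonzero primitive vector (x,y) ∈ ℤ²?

river: ρ → (-3,3,4)
river: ρ → (4,5,-2)
river: ρ → (-2,7,1)
river: ρ → (1,7,-2)
river: ρ → (-2,5,4)
river: ρ → (4,3,-3)
closes: descent 0, river 6
min |a| on river = 1

1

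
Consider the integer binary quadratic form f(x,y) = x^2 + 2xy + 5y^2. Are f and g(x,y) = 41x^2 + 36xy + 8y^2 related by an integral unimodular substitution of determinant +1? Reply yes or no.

D₁ = -16, D₂ = -16
f: translate: b→0 (≡2 mod 2), so (1,2,5)→(1,0,4)
f: reduced (well bottom): (1,0,4) with a≤c, −a<b≤a
g: flip: (41,36,8)→(8,-36,41)
g: translate: b→-4 (≡-36 mod 16), so (8,-36,41)→(8,-4,1)
g: flip: (8,-4,1)→(1,4,8)
g: translate: b→0 (≡4 mod 2), so (1,4,8)→(1,0,4)
g: reduced (well bottom): (1,0,4) with a≤c, −a<b≤a
reduced forms (1, 0, 4) vs (1, 0, 4) ⇒ equivalent

yes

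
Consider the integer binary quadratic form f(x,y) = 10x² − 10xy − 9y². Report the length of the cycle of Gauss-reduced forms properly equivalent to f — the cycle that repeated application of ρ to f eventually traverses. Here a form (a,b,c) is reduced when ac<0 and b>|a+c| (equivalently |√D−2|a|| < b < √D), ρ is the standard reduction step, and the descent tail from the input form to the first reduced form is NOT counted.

D = 460, ⌊√D⌋ = 21
descent: ρ → (-9,10,10)  [lands on river]
river: ρ → (10,10,-9)
river: ρ → (-9,8,11)
river: ρ → (11,14,-6)
river: ρ → (-6,10,15)
river: ρ → (15,20,-1)
river: ρ → (-1,20,15)
river: ρ → (15,10,-6)
river: ρ → (-6,14,11)
river: ρ → (11,8,-9)
ρ-cycle length = 10 (tail of 1 descent step not counted)

10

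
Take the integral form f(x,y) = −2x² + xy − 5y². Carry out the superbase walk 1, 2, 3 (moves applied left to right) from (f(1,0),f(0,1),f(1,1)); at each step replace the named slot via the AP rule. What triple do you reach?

start (-2,-5,-6) = (f(1,0),f(0,1),f(1,1))
replace slot 1: 2·((-5)+(-6)) − (-2) = -20 → (-20,-5,-6)
replace slot 2: 2·((-20)+(-6)) − (-5) = -47 → (-20,-47,-6)
replace slot 3: 2·((-20)+(-47)) − (-6) = -128 → (-20,-47,-128)

-20,-47,-128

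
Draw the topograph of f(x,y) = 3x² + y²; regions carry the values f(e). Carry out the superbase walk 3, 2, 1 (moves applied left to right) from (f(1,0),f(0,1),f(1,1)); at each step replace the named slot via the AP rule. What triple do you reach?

start (3,1,4) = (f(1,0),f(0,1),f(1,1))
replace slot 3: 2·(3+1) − 4 = 4 → (3,1,4)
replace slot 2: 2·(3+4) − 1 = 13 → (3,13,4)
replace slot 1: 2·(13+4) − 3 = 31 → (31,13,4)

31,13,4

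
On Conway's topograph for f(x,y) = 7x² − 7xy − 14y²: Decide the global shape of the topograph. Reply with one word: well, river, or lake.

D = b²−4ac = (-7)² − 4·7·(-14) = 441
D = 21² is a perfect square ⇒ form factors over ℤ ⇒ lakes

lake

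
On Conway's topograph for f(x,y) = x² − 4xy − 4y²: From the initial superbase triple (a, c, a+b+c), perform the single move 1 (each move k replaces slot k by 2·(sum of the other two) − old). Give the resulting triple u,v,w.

start (1,-4,-7) = (f(1,0),f(0,1),f(1,1))
replace slot 1: 2·((-4)+(-7)) − 1 = -23 → (-23,-4,-7)

-23,-4,-7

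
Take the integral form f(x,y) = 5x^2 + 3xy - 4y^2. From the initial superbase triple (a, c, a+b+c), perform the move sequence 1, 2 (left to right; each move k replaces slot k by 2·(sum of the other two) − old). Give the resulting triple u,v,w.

start (5,-4,4) = (f(1,0),f(0,1),f(1,1))
replace slot 1: 2·((-4)+4) − 5 = -5 → (-5,-4,4)
replace slot 2: 2·((-5)+4) − (-4) = 2 → (-5,2,4)

-5,2,4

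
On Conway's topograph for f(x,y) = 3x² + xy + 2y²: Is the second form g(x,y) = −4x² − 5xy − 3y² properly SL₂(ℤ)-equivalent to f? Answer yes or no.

D₁ = -23, D₂ = -23
f: flip: (3,1,2)→(2,-1,3)
f: reduced (well bottom): (2,-1,3) with a≤c, −a<b≤a
g is negative-definite; reduce −g:
−g: translate: b→-3 (≡5 mod 8), so (4,5,3)→(4,-3,2)
−g: flip: (4,-3,2)→(2,3,4)
−g: translate: b→-1 (≡3 mod 4), so (2,3,4)→(2,-1,3)
−g: reduced (well bottom): (2,-1,3) with a≤c, −a<b≤a
flip sign back: reduced form of g is (-2,1,-3)
reduced forms (2, -1, 3) vs (-2, 1, -3) ⇒ inequivalent

no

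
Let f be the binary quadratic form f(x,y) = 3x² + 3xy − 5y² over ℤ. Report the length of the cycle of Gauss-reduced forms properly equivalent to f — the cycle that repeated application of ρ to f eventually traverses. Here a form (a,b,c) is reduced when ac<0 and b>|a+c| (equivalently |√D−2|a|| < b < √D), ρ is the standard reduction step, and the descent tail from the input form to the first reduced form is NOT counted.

D = 69, ⌊√D⌋ = 8
river: ρ → (-5,7,1)
river: ρ → (1,7,-5)
river: ρ → (-5,3,3)
river: ρ → (3,3,-5)
ρ-cycle length = 4 (tail of 0 descent steps not counted)

4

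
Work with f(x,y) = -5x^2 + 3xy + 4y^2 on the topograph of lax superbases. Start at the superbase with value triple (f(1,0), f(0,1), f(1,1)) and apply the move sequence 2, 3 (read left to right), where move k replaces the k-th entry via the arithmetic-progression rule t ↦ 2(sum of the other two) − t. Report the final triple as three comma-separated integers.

start (-5,4,2) = (f(1,0),f(0,1),f(1,1))
replace slot 2: 2·((-5)+2) − 4 = -10 → (-5,-10,2)
replace slot 3: 2·((-5)+(-10)) − 2 = -32 → (-5,-10,-32)

-5,-10,-32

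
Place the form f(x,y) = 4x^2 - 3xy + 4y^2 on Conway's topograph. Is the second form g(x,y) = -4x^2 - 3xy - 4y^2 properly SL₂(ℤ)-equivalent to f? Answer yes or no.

D₁ = -55, D₂ = -55
f: flip: (4,-3,4)→(4,3,4)
f: reduced (well bottom): (4,3,4) with a≤c, −a<b≤a
g is negative-definite; reduce −g:
−g: reduced (well bottom): (4,3,4) with a≤c, −a<b≤a
flip sign back: reduced form of g is (-4,-3,-4)
reduced forms (4, 3, 4) vs (-4, -3, -4) ⇒ inequivalent

no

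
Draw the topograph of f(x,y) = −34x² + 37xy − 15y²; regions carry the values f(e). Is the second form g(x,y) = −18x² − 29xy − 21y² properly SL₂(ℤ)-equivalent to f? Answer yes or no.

D₁ = -671, D₂ = -671
f is negative-definite; reduce −f:
−f: translate: b→31 (≡-37 mod 68), so (34,-37,15)→(34,31,12)
−f: flip: (34,31,12)→(12,-31,34)
−f: translate: b→-7 (≡-31 mod 24), so (12,-31,34)→(12,-7,15)
−f: reduced (well bottom): (12,-7,15) with a≤c, −a<b≤a
flip sign back: reduced form of f is (-12,7,-15)
g is negative-definite; reduce −g:
−g: translate: b→-7 (≡29 mod 36), so (18,29,21)→(18,-7,10)
−g: flip: (18,-7,10)→(10,7,18)
−g: reduced (well bottom): (10,7,18) with a≤c, −a<b≤a
flip sign back: reduced form of g is (-10,-7,-18)
reduced forms (-12, 7, -15) vs (-10, -7, -18) ⇒ inequivalent

no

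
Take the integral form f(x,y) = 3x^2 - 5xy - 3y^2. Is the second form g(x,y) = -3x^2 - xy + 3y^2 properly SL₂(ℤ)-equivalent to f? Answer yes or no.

D₁ = 61, D₂ = 37
discriminants differ ⇒ not SL₂(ℤ)-equivalent

no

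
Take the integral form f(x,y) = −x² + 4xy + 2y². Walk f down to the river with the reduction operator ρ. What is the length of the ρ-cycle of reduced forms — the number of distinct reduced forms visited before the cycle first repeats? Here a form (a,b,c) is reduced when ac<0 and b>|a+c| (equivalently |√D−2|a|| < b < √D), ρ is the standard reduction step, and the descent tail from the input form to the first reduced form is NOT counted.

D = 24, ⌊√D⌋ = 4
river: ρ → (2,4,-1)
river: ρ → (-1,4,2)
ρ-cycle length = 2 (tail of 0 descent steps not counted)

2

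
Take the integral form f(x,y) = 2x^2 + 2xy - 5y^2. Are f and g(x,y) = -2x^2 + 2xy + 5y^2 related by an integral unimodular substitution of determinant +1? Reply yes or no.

D₁ = 44, D₂ = 44
river cycle of f (length 2): (2, 6, -1), (-1, 6, 2)
river cycle of g (length 2): (-2, 6, 1), (1, 6, -2)
cycles differ ⇒ inequivalent

no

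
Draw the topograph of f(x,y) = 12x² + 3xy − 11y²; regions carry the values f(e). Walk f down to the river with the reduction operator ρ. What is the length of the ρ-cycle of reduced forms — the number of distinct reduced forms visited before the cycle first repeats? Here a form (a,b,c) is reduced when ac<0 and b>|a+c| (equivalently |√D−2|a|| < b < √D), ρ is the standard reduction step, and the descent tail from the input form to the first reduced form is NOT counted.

D = 537, ⌊√D⌋ = 23
river: ρ → (-11,19,4)
river: ρ → (4,21,-6)
river: ρ → (-6,15,13)
river: ρ → (13,11,-8)
river: ρ → (-8,21,3)
river: ρ → (3,21,-8)
river: ρ → (-8,11,13)
river: ρ → (13,15,-6)
river: ρ → (-6,21,4)
river: ρ → (4,19,-11)
river: ρ → (-11,3,12)
river: ρ → (12,21,-2)
river: ρ → (-2,23,1)
river: ρ → (1,23,-2)
river: ρ → (-2,21,12)
river: ρ → (12,3,-11)
ρ-cycle length = 16 (tail of 0 descent steps not counted)

16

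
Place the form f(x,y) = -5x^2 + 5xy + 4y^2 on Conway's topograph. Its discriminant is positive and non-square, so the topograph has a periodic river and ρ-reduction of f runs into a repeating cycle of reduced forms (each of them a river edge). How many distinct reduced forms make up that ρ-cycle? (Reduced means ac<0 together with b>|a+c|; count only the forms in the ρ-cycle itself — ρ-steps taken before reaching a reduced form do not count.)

D = 105, ⌊√D⌋ = 10
river: ρ → (4,3,-6)
river: ρ → (-6,9,1)
river: ρ → (1,9,-6)
river: ρ → (-6,3,4)
river: ρ → (4,5,-5)
river: ρ → (-5,5,4)
ρ-cycle length = 6 (tail of 0 descent steps not counted)

6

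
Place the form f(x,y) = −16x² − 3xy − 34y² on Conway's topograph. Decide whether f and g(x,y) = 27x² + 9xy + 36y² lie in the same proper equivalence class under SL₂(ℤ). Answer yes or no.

D₁ = -2167, D₂ = -3807
discriminants differ ⇒ not SL₂(ℤ)-equivalent

no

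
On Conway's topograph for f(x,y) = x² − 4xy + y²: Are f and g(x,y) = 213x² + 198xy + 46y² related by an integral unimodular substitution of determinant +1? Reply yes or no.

D₁ = 12, D₂ = 12
river cycle of f (length 2): (1, 2, -2), (-2, 2, 1)
river cycle of g (length 2): (1, 2, -2), (-2, 2, 1)
cycles coincide ⇒ equivalent

yes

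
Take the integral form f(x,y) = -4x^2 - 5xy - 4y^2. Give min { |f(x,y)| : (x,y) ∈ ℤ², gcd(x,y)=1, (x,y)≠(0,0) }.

translate: b→-3 (≡5 mod 8), so (4,5,4)→(4,-3,3)
flip: (4,-3,3)→(3,3,4)
reduced (well bottom): (3,3,4) with a≤c, −a<b≤a
well minimum |f| = |-3| = 3 (negative-definite)

3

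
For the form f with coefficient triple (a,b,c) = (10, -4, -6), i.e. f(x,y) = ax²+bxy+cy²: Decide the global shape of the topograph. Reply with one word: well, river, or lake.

D = b²−4ac = (-4)² − 4·10·(-6) = 256
D = 16² is a perfect square ⇒ form factors over ℤ ⇒ lakes

lake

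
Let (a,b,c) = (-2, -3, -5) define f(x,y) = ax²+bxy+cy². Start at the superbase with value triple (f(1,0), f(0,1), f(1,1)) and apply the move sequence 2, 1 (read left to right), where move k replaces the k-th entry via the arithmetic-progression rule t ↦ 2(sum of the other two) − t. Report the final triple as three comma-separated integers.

start (-2,-5,-10) = (f(1,0),f(0,1),f(1,1))
replace slot 2: 2·((-2)+(-10)) − (-5) = -19 → (-2,-19,-10)
replace slot 1: 2·((-19)+(-10)) − (-2) = -56 → (-56,-19,-10)

-56,-19,-10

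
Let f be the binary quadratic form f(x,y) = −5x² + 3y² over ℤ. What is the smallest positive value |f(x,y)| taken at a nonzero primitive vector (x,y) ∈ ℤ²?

descent: ρ → (3,6,-2)  [lands on river]
river: ρ → (-2,6,3)
closes: descent 1, river 2
min |a| on river = 2

2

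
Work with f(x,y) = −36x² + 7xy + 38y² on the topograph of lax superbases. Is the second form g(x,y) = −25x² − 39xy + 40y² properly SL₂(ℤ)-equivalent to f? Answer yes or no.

D₁ = 5521, D₂ = 5521
river cycle of f (length 22): (38, 69, -5), (-5, 71, 24), (24, 73, -2), (-2, 71, 60), (60, 49, -13), (-13, 55, 48), (48, 41, -20), (-20, 39, 50), (50, 61, -9), (-9, 65, 36), … (12 more)
river cycle of g (length 22): (40, 39, -25), (-25, 61, 18), (18, 47, -46), (-46, 45, 19), (19, 69, -10), (-10, 71, 12), (12, 73, -4), (-4, 71, 30), (30, 49, -26), (-26, 55, 24), … (12 more)
cycles differ ⇒ inequivalent

no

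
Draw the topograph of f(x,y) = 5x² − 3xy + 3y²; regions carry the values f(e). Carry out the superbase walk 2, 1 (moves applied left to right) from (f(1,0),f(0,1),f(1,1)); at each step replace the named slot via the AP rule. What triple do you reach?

start (5,3,5) = (f(1,0),f(0,1),f(1,1))
replace slot 2: 2·(5+5) − 3 = 17 → (5,17,5)
replace slot 1: 2·(17+5) − 5 = 39 → (39,17,5)

39,17,5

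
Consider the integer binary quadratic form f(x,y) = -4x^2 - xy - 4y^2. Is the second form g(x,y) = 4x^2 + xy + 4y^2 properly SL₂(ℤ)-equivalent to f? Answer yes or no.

D₁ = -63, D₂ = -63
f is negative-definite; reduce −f:
−f: reduced (well bottom): (4,1,4) with a≤c, −a<b≤a
flip sign back: reduced form of f is (-4,-1,-4)
g: reduced (well bottom): (4,1,4) with a≤c, −a<b≤a
reduced forms (-4, -1, -4) vs (4, 1, 4) ⇒ inequivalent

no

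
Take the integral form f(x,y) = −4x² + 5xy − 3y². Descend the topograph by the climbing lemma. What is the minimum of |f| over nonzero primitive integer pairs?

translate: b→3 (≡-5 mod 8), so (4,-5,3)→(4,3,2)
flip: (4,3,2)→(2,-3,4)
translate: b→1 (≡-3 mod 4), so (2,-3,4)→(2,1,3)
reduced (well bottom): (2,1,3) with a≤c, −a<b≤a
well minimum |f| = |-2| = 2 (negative-definite)

2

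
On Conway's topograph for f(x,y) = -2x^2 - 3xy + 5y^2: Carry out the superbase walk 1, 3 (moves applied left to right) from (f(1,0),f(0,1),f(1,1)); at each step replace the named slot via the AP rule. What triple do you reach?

start (-2,5,0) = (f(1,0),f(0,1),f(1,1))
replace slot 1: 2·(5+0) − (-2) = 12 → (12,5,0)
replace slot 3: 2·(12+5) − 0 = 34 → (12,5,34)

12,5,34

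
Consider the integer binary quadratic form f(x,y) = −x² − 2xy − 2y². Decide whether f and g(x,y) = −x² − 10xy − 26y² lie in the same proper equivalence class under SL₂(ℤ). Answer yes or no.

D₁ = -4, D₂ = -4
f is negative-definite; reduce −f:
−f: translate: b→0 (≡2 mod 2), so (1,2,2)→(1,0,1)
−f: reduced (well bottom): (1,0,1) with a≤c, −a<b≤a
flip sign back: reduced form of f is (-1,0,-1)
g is negative-definite; reduce −g:
−g: translate: b→0 (≡10 mod 2), so (1,10,26)→(1,0,1)
−g: reduced (well bottom): (1,0,1) with a≤c, −a<b≤a
flip sign back: reduced form of g is (-1,0,-1)
reduced forms (-1, 0, -1) vs (-1, 0, -1) ⇒ equivalent

yes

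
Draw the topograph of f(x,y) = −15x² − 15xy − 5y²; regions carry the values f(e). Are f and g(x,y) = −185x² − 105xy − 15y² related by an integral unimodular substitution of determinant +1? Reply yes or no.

D₁ = -75, D₂ = -75
f is negative-definite; reduce −f:
−f: flip: (15,15,5)→(5,-15,15)
−f: translate: b→5 (≡-15 mod 10), so (5,-15,15)→(5,5,5)
−f: reduced (well bottom): (5,5,5) with a≤c, −a<b≤a
flip sign back: reduced form of f is (-5,-5,-5)
g is negative-definite; reduce −g:
−g: flip: (185,105,15)→(15,-105,185)
−g: translate: b→15 (≡-105 mod 30), so (15,-105,185)→(15,15,5)
−g: flip: (15,15,5)→(5,-15,15)
−g: translate: b→5 (≡-15 mod 10), so (5,-15,15)→(5,5,5)
−g: reduced (well bottom): (5,5,5) with a≤c, −a<b≤a
flip sign back: reduced form of g is (-5,-5,-5)
reduced forms (-5, -5, -5) vs (-5, -5, -5) ⇒ equivalent

yes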